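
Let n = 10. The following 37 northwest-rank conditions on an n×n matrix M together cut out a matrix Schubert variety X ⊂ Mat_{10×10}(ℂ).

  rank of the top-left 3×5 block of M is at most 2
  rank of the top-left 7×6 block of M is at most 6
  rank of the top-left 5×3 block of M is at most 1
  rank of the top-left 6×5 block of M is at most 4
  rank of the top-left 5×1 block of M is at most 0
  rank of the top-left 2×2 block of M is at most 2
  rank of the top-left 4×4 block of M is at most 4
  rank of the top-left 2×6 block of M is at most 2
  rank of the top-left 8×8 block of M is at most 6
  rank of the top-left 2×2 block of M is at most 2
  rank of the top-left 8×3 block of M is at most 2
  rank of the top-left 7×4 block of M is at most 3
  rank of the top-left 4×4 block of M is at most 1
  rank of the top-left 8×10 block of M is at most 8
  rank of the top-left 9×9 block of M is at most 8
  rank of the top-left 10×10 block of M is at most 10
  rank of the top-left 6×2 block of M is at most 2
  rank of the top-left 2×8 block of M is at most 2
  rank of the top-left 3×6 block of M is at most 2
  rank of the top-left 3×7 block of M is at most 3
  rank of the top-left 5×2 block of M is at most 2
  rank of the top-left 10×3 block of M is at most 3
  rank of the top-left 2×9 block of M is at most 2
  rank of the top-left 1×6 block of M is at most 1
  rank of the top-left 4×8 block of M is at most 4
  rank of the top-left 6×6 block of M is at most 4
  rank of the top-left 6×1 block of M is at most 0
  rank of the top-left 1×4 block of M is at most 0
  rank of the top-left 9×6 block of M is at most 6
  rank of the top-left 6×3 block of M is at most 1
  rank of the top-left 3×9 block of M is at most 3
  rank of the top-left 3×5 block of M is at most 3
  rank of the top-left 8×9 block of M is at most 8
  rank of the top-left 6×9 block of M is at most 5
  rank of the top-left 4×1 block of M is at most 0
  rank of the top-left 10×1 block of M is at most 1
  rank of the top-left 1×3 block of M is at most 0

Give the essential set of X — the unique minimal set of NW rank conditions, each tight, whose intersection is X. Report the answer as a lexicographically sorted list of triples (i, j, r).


Reconstructing r_w from the 37 given conditions:

  0 0 0 0 1 1 1 1 1 1
  0 1 1 1 2 2 2 2 2 2
  0 1 1 1 2 2 3 3 3 3
  0 1 1 1 2 3 4 4 4 4
  0 1 1 2 3 4 5 5 5 5
  0 1 1 2 3 4 5 5 5 6
  1 2 2 3 4 5 6 6 6 7
  1 2 2 3 4 5 6 6 7 8
  1 2 3 4 5 6 7 7 8 9
  1 2 3 4 5 6 7 8 9 10

hence w(1..10) = (5, 2, 7, 6, 4, 10, 1, 9, 3, 8).

Fulton essential set (8 of the 20 Rothe cells):

[(1, 4, 0), (3, 6, 2), (4, 4, 1), (6, 1, 0), (6, 3, 1), (6, 9, 5), (8, 3, 2), (8, 8, 6)]


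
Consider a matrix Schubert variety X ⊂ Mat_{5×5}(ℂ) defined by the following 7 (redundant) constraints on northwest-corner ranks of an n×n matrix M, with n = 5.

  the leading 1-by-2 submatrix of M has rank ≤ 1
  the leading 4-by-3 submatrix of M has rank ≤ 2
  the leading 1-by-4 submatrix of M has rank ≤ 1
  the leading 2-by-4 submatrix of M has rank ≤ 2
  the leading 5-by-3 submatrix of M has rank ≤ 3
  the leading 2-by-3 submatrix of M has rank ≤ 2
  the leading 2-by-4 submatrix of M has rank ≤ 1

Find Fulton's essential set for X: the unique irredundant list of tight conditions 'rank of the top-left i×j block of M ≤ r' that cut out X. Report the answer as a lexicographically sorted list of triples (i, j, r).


Recovering R(i,j) via the rank-extension bound from the 7 conditions:

  row 1: 1 | 1 | 1 | 1 | 1
  row 2: 1 | 1 | 1 | 1 | 2
  row 3: 1 | 2 | 2 | 2 | 3
  row 4: 1 | 2 | 2 | 3 | 4
  row 5: 1 | 2 | 3 | 4 | 5

the unique w with this rank table is (1, 5, 2, 4, 3).

2 SE-corners of the 4-cell Rothe diagram give Ess(w):

[(2, 4, 1), (4, 3, 2)]


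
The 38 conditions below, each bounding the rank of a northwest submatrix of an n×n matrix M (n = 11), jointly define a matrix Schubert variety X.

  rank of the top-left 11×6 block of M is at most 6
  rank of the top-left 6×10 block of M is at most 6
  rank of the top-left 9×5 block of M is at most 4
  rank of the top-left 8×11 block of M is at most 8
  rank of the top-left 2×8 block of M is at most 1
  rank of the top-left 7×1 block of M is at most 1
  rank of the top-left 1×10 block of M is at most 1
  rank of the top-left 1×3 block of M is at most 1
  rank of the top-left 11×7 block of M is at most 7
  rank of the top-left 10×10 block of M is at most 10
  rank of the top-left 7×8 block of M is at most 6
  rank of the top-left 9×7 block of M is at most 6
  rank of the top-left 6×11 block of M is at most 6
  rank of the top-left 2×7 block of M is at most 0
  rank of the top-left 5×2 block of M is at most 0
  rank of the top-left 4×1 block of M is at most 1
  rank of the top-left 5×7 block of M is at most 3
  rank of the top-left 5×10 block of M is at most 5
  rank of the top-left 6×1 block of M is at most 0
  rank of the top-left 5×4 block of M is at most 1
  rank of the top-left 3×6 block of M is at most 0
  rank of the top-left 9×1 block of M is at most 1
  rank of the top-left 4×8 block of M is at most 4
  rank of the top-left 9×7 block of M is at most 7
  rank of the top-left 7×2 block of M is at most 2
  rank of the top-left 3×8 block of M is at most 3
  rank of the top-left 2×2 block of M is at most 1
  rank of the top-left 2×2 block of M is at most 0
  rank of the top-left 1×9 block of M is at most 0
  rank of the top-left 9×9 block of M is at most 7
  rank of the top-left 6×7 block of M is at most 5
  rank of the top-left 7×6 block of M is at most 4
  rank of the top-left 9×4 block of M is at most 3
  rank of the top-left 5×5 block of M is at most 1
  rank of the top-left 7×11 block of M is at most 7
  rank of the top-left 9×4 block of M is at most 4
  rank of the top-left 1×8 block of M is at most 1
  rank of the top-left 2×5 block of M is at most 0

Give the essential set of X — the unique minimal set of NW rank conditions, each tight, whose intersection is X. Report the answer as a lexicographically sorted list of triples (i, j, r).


Computing R[i][j] = min implied NW-rank bound (n=11, 38 conditions):

  i=1: 0 0 0 0 0 0 0 0 0 1 1
  i=2: 0 0 0 0 0 0 0 1 1 2 2
  i=3: 0 0 0 0 0 0 1 2 2 3 3
  i=4: 0 0 1 1 1 1 2 3 3 4 4
  i=5: 0 0 1 1 1 2 3 4 4 5 5
  i=6: 0 1 2 2 2 3 4 5 5 6 6
  i=7: 1 2 3 3 3 4 5 6 6 7 7
  i=8: 1 2 3 3 4 5 6 7 7 8 8
  i=9: 1 2 3 3 4 5 6 7 7 8 9
  i=10: 1 2 3 4 5 6 7 8 8 9 10
  i=11: 1 2 3 4 5 6 7 8 9 10 11

second differences of R give the permutation w = (10, 8, 7, 3, 6, 2, 1, 5, 11, 4, 9).

D(w) has 32 cells with 8 SE-corners; essential set:

[(1, 9, 0), (2, 7, 0), (3, 6, 0), (5, 2, 0), (5, 5, 1), (6, 1, 0), (9, 4, 3), (9, 9, 7)]


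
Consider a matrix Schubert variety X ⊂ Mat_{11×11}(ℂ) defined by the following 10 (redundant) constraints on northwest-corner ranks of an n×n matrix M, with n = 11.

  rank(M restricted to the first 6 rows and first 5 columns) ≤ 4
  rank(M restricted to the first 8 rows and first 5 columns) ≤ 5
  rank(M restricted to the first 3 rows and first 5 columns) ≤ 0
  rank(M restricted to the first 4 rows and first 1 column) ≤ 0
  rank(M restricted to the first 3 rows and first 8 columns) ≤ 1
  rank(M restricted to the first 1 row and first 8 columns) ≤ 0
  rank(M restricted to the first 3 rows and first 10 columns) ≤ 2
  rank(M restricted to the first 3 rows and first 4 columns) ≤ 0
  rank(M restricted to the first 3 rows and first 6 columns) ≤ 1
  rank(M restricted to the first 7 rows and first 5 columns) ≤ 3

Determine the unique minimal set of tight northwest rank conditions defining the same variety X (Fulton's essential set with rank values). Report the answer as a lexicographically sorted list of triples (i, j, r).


Recovering R(i,j) via the rank-extension bound from the 10 conditions:

  R[1]: 0  0  0  0  0  0  0  0  1  1  1
  R[2]: 0  0  0  0  0  1  1  1  2  2  2
  R[3]: 0  0  0  0  0  1  1  1  2  2  3
  R[4]: 0  1  1  1  1  2  2  2  3  3  4
  R[5]: 1  2  2  2  2  3  3  3  4  4  5
  R[6]: 1  2  3  3  3  4  4  4  5  5  6
  R[7]: 1  2  3  3  3  4  5  5  6  6  7
  R[8]: 1  2  3  4  4  5  6  6  7  7  8
  R[9]: 1  2  3  4  5  6  7  7  8  8  9
  R[10]: 1  2  3  4  5  6  7  8  9  9  10
  R[11]: 1  2  3  4  5  6  7  8  9  10  11

hence w(1..11) = (9, 6, 11, 2, 1, 3, 7, 4, 5, 8, 10).

ℓ(w)=24; the 6 essential cells (i,j,r):

[(1, 8, 0), (3, 5, 0), (3, 8, 1), (3, 10, 2), (4, 1, 0), (7, 5, 3)]


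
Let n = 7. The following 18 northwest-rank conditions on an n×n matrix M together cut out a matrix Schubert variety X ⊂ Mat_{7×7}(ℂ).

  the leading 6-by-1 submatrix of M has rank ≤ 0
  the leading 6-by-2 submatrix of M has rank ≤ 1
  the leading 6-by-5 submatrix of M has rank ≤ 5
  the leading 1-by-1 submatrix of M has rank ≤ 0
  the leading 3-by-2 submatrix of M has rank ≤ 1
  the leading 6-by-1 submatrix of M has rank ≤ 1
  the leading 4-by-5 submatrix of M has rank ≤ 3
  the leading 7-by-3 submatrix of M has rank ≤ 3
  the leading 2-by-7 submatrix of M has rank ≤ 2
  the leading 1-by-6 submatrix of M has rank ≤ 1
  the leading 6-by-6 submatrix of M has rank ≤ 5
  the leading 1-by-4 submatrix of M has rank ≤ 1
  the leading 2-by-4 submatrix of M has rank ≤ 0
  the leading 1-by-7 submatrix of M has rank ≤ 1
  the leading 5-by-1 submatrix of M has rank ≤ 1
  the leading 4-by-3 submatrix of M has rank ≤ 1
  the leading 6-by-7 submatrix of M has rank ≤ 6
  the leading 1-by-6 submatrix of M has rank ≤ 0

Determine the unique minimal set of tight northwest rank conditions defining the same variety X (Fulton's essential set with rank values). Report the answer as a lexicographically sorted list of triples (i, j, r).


Reconstructing r_w from the 18 given conditions:

  row 1: 0  0  0  0  0  0  1
  row 2: 0  0  0  0  1  1  2
  row 3: 0  1  1  1  2  2  3
  row 4: 0  1  1  2  3  3  4
  row 5: 0  1  2  3  4  4  5
  row 6: 0  1  2  3  4  5  6
  row 7: 1  2  3  4  5  6  7

second differences of R give the permutation w = (7, 5, 2, 4, 3, 6, 1).

4 SE-corners of the 15-cell Rothe diagram give Ess(w):

[(1, 6, 0), (2, 4, 0), (4, 3, 1), (6, 1, 0)]


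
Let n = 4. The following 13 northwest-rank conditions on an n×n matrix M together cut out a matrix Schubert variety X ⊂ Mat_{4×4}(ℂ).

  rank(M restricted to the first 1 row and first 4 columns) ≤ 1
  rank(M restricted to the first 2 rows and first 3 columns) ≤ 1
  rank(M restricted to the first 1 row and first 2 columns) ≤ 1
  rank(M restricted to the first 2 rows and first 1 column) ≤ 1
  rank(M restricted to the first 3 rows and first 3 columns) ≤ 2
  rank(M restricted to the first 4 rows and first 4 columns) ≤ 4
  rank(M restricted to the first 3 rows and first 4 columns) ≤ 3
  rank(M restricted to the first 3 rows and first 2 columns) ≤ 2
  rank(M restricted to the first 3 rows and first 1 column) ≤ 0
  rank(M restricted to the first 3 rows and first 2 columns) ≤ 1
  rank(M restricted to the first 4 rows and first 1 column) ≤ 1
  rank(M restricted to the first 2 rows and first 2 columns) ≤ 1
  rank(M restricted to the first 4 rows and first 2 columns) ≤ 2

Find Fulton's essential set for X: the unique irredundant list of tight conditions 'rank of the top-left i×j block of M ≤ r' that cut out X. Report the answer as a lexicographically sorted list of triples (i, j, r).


The tightest implied rank at each (i,j), from the 13 conditions:

  0, 1, 1, 1
  0, 1, 1, 2
  0, 1, 2, 3
  1, 2, 3, 4

giving w = (2, 4, 3, 1) via Δ²R.

Fulton essential set (2 of the 4 Rothe cells):

[(2, 3, 1), (3, 1, 0)]


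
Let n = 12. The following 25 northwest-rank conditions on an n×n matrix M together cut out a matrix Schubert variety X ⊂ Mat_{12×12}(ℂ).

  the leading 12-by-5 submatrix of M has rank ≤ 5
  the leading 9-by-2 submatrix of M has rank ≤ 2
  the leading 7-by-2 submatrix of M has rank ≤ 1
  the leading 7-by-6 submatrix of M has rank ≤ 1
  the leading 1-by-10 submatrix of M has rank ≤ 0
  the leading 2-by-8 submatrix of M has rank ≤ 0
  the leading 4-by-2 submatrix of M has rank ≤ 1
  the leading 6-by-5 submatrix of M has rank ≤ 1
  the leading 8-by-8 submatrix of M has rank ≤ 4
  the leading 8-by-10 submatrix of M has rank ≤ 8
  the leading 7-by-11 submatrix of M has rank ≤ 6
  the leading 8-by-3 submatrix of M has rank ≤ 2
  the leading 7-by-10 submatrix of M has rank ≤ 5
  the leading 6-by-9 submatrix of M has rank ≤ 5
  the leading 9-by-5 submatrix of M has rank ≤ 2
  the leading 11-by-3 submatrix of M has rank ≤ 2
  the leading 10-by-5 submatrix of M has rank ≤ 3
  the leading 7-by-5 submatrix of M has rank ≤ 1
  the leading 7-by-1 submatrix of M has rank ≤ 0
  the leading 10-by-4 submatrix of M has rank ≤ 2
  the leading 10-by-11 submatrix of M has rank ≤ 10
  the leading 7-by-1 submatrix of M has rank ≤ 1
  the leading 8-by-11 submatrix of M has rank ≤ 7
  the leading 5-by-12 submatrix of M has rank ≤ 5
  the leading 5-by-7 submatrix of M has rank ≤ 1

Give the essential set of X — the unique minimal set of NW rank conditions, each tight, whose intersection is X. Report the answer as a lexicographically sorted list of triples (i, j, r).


Computing R[i][j] = min implied NW-rank bound (n=12, 25 conditions):

  0  0  0  0  0  0  0  0  0  0  1  1
  0  0  0  0  0  0  0  0  1  1  2  2
  0  1  1  1  1  1  1  1  2  2  3  3
  0  1  1  1  1  1  1  2  3  3  4  4
  0  1  1  1  1  1  1  2  3  4  5  5
  0  1  1  1  1  1  2  3  4  5  6  6
  0  1  1  1  1  1  2  3  4  5  6  7
  1  2  2  2  2  2  3  4  5  6  7  8
  1  2  2  2  2  3  4  5  6  7  8  9
  1  2  2  2  3  4  5  6  7  8  9  10
  1  2  2  3  4  5  6  7  8  9  10  11
  1  2  3  4  5  6  7  8  9  10  11  12

reading off 1-entries of Δ²R: w = (11, 9, 2, 8, 10, 7, 12, 1, 6, 5, 4, 3).

8 SE-corners of the 47-cell Rothe diagram give Ess(w):

[(1, 10, 0), (2, 8, 0), (5, 7, 1), (7, 1, 0), (7, 6, 1), (9, 5, 2), (10, 4, 2), (11, 3, 2)]


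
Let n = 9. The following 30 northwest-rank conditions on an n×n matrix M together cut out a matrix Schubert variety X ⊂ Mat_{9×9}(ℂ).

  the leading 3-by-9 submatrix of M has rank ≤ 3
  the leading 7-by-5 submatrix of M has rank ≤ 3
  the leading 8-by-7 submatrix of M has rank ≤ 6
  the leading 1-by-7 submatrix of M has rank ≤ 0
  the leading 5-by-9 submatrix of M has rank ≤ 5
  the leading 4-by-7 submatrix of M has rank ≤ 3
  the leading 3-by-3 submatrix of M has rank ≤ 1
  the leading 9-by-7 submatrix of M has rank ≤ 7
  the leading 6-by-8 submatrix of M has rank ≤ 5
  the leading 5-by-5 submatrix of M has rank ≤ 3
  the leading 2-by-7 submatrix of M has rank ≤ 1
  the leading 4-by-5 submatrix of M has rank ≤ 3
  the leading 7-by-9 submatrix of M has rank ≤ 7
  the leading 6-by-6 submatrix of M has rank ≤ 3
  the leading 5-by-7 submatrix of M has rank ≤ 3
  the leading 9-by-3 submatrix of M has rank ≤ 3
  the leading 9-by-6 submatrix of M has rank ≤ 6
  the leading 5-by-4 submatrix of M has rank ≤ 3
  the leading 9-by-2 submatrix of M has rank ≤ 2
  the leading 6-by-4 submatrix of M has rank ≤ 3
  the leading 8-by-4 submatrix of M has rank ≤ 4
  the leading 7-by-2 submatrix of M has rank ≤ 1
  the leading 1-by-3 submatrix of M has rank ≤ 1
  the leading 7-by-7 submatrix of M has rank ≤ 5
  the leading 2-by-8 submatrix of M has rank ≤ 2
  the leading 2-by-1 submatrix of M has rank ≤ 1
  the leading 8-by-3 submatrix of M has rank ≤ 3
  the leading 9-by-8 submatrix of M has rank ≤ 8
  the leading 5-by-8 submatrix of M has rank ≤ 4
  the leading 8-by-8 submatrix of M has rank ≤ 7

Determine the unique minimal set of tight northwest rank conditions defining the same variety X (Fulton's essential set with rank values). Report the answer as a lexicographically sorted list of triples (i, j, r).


Computing R[i][j] = min implied NW-rank bound (n=9, 30 conditions):

  R[1]: 0 0 0 0 0 0 0 1 1
  R[2]: 1 1 1 1 1 1 1 2 2
  R[3]: 1 1 1 2 2 2 2 3 3
  R[4]: 1 1 2 3 3 3 3 4 4
  R[5]: 1 1 2 3 3 3 3 4 5
  R[6]: 1 1 2 3 3 3 4 5 6
  R[7]: 1 1 2 3 3 4 5 6 7
  R[8]: 1 2 3 4 4 5 6 7 8
  R[9]: 1 2 3 4 5 6 7 8 9

reading off 1-entries of Δ²R: w = (8, 1, 4, 3, 9, 7, 6, 2, 5).

Rothe diagram D(w) (19 cells), 6 SE-corners (essential conditions):

[(1, 7, 0), (3, 3, 1), (5, 7, 3), (6, 6, 3), (7, 2, 1), (7, 5, 3)]


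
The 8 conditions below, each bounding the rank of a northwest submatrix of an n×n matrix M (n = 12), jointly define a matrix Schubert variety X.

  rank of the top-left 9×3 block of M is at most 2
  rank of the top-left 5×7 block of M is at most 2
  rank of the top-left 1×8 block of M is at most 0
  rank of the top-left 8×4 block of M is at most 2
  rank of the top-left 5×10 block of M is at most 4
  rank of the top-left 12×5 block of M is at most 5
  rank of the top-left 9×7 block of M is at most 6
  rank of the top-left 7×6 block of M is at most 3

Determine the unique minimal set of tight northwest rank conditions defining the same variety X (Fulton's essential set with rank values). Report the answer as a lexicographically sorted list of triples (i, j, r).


The tightest implied rank at each (i,j), from the 8 conditions:

  i=1: 0 | 0 | 0 | 0 | 0 | 0 | 0 | 0 | 1 | 1 | 1 | 1
  i=2: 1 | 1 | 1 | 1 | 1 | 1 | 1 | 1 | 2 | 2 | 2 | 2
  i=3: 1 | 2 | 2 | 2 | 2 | 2 | 2 | 2 | 3 | 3 | 3 | 3
  i=4: 1 | 2 | 2 | 2 | 2 | 2 | 2 | 3 | 4 | 4 | 4 | 4
  i=5: 1 | 2 | 2 | 2 | 2 | 2 | 2 | 3 | 4 | 4 | 5 | 5
  i=6: 1 | 2 | 2 | 2 | 3 | 3 | 3 | 4 | 5 | 5 | 6 | 6
  i=7: 1 | 2 | 2 | 2 | 3 | 3 | 4 | 5 | 6 | 6 | 7 | 7
  i=8: 1 | 2 | 2 | 2 | 3 | 4 | 5 | 6 | 7 | 7 | 8 | 8
  i=9: 1 | 2 | 2 | 3 | 4 | 5 | 6 | 7 | 8 | 8 | 9 | 9
  i=10: 1 | 2 | 3 | 4 | 5 | 6 | 7 | 8 | 9 | 9 | 10 | 10
  i=11: 1 | 2 | 3 | 4 | 5 | 6 | 7 | 8 | 9 | 10 | 11 | 11
  i=12: 1 | 2 | 3 | 4 | 5 | 6 | 7 | 8 | 9 | 10 | 11 | 12

the unique w with this rank table is (9, 1, 2, 8, 11, 5, 7, 6, 4, 3, 10, 12).

|D(w)|=27, |Ess(w)|=6:

[(1, 8, 0), (5, 7, 2), (5, 10, 4), (7, 6, 3), (8, 4, 2), (9, 3, 2)]


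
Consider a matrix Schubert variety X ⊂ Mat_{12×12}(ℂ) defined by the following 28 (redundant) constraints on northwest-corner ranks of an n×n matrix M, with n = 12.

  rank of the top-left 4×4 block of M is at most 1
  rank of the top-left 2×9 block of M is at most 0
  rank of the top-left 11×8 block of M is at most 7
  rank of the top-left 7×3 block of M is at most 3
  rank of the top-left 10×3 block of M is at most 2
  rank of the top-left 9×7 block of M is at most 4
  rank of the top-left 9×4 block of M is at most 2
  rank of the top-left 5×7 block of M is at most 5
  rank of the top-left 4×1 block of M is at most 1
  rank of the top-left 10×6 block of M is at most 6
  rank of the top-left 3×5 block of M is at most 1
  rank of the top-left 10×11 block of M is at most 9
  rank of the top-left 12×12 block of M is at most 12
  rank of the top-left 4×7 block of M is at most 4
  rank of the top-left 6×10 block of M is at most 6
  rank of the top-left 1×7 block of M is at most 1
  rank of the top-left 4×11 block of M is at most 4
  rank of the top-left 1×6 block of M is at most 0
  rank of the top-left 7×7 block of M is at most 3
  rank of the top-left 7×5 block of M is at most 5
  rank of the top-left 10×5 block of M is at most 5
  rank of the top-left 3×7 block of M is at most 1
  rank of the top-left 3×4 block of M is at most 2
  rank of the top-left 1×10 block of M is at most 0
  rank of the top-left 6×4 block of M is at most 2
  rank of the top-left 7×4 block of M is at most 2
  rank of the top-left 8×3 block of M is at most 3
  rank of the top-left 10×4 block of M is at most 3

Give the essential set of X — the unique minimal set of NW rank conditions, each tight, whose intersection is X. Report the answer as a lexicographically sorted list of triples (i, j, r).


The tightest implied rank at each (i,j), from the 28 conditions:

  i=1: 0 | 0 | 0 | 0 | 0 | 0 | 0 | 0 | 0 | 0 | 1 | 1
  i=2: 0 | 0 | 0 | 0 | 0 | 0 | 0 | 0 | 0 | 1 | 2 | 2
  i=3: 1 | 1 | 1 | 1 | 1 | 1 | 1 | 1 | 1 | 2 | 3 | 3
  i=4: 1 | 1 | 1 | 1 | 2 | 2 | 2 | 2 | 2 | 3 | 4 | 4
  i=5: 1 | 2 | 2 | 2 | 3 | 3 | 3 | 3 | 3 | 4 | 5 | 5
  i=6: 1 | 2 | 2 | 2 | 3 | 3 | 3 | 4 | 4 | 5 | 6 | 6
  i=7: 1 | 2 | 2 | 2 | 3 | 3 | 3 | 4 | 5 | 6 | 7 | 7
  i=8: 1 | 2 | 2 | 2 | 3 | 4 | 4 | 5 | 6 | 7 | 8 | 8
  i=9: 1 | 2 | 2 | 2 | 3 | 4 | 4 | 5 | 6 | 7 | 8 | 9
  i=10: 1 | 2 | 2 | 3 | 4 | 5 | 5 | 6 | 7 | 8 | 9 | 10
  i=11: 1 | 2 | 3 | 4 | 5 | 6 | 6 | 7 | 8 | 9 | 10 | 11
  i=12: 1 | 2 | 3 | 4 | 5 | 6 | 7 | 8 | 9 | 10 | 11 | 12

reading off 1-entries of Δ²R: w = (11, 10, 1, 5, 2, 8, 9, 6, 12, 4, 3, 7).

|D(w)|=36, |Ess(w)|=7:

[(1, 10, 0), (2, 9, 0), (4, 4, 1), (7, 7, 3), (9, 4, 2), (9, 7, 4), (10, 3, 2)]


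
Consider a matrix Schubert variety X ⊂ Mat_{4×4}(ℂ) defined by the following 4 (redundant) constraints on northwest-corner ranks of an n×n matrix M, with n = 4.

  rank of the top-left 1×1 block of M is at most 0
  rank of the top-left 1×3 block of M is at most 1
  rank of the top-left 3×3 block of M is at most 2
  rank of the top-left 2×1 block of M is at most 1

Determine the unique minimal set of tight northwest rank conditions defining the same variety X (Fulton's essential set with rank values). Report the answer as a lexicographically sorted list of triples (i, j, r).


Rank table r_w(4×4) implied by the 4 constraints:

  i=1: 0 1 1 1
  i=2: 1 2 2 2
  i=3: 1 2 2 3
  i=4: 1 2 3 4

so w = (2, 1, 4, 3).

ℓ(w)=2; the 2 essential cells (i,j,r):

[(1, 1, 0), (3, 3, 2)]


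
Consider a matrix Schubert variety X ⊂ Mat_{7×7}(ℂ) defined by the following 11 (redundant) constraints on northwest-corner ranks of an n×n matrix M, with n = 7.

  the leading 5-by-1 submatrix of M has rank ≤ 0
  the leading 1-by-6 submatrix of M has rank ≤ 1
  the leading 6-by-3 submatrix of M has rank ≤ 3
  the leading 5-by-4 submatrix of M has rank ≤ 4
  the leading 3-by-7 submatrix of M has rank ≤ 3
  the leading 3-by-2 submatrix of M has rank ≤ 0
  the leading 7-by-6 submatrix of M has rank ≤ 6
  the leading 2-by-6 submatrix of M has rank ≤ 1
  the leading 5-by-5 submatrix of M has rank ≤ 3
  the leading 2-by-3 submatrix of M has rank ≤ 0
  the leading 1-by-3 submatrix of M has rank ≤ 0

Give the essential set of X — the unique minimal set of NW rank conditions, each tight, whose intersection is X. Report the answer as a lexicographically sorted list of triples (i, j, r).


Reconstructing r_w from the 11 given conditions:

  R[1]: 0, 0, 0, 1, 1, 1, 1
  R[2]: 0, 0, 0, 1, 1, 1, 2
  R[3]: 0, 0, 1, 2, 2, 2, 3
  R[4]: 0, 1, 2, 3, 3, 3, 4
  R[5]: 0, 1, 2, 3, 3, 4, 5
  R[6]: 1, 2, 3, 4, 4, 5, 6
  R[7]: 1, 2, 3, 4, 5, 6, 7

second differences of R give the permutation w = (4, 7, 3, 2, 6, 1, 5).

5 SE-corners of the 13-cell Rothe diagram give Ess(w):

[(2, 3, 0), (2, 6, 1), (3, 2, 0), (5, 1, 0), (5, 5, 3)]


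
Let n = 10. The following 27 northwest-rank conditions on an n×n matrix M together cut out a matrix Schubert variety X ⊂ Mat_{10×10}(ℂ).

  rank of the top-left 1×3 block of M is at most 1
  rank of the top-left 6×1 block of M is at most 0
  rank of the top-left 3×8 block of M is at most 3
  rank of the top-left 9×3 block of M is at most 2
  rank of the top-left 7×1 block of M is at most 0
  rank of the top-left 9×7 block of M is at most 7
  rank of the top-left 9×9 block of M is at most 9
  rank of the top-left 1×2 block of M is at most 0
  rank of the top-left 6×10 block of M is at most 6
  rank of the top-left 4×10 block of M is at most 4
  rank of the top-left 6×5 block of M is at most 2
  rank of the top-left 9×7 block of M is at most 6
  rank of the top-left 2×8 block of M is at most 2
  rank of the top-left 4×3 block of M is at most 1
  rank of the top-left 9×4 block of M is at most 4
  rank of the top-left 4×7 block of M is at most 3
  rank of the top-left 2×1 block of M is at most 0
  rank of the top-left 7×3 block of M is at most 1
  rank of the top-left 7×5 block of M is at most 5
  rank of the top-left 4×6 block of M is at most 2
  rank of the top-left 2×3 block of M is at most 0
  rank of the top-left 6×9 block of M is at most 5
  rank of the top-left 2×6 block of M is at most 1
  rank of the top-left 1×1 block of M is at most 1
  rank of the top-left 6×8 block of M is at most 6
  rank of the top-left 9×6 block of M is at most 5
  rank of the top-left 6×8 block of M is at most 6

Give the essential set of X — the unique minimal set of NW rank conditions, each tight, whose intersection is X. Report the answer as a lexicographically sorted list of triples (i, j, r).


The tightest implied rank at each (i,j), from the 27 conditions:

  0, 0, 0, 1, 1, 1, 1, 1, 1, 1
  0, 0, 0, 1, 1, 1, 2, 2, 2, 2
  0, 1, 1, 2, 2, 2, 3, 3, 3, 3
  0, 1, 1, 2, 2, 2, 3, 4, 4, 4
  0, 1, 1, 2, 2, 3, 4, 5, 5, 5
  0, 1, 1, 2, 2, 3, 4, 5, 5, 6
  0, 1, 1, 2, 3, 4, 5, 6, 6, 7
  1, 2, 2, 3, 4, 5, 6, 7, 7, 8
  1, 2, 2, 3, 4, 5, 6, 7, 8, 9
  1, 2, 3, 4, 5, 6, 7, 8, 9, 10

the unique w with this rank table is (4, 7, 2, 8, 6, 10, 5, 1, 9, 3).

Rothe diagram D(w) (23 cells), 8 SE-corners (essential conditions):

[(2, 3, 0), (2, 6, 1), (4, 6, 2), (6, 5, 2), (6, 9, 5), (7, 1, 0), (7, 3, 1), (9, 3, 2)]


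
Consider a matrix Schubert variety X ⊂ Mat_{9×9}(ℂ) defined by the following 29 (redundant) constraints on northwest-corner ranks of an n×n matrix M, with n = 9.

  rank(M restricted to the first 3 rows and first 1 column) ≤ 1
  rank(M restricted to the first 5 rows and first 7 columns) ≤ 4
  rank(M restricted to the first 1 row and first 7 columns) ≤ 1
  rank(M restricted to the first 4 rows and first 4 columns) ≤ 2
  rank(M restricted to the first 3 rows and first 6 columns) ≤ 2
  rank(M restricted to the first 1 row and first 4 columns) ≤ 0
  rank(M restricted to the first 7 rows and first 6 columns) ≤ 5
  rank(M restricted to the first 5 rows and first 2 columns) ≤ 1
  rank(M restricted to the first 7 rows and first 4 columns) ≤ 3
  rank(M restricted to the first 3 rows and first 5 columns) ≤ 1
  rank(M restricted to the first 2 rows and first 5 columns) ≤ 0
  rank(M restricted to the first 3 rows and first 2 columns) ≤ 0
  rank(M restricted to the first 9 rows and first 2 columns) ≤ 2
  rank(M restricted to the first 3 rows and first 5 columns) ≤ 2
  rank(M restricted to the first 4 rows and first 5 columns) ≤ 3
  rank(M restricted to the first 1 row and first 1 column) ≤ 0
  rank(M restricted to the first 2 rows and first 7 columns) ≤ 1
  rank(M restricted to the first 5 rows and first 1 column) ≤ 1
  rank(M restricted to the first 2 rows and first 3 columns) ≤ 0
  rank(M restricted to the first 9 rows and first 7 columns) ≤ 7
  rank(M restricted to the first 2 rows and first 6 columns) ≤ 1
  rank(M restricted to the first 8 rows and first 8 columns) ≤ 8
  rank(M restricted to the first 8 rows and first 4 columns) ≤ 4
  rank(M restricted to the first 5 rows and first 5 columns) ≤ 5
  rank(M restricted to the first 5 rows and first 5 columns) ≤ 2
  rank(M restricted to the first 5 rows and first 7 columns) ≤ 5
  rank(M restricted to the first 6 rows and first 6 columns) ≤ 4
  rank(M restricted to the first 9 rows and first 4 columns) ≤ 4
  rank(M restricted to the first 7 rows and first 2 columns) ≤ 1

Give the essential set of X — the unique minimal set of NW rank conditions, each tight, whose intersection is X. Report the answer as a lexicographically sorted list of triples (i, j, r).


Reconstructing r_w from the 29 given conditions:

  i=1: 0 | 0 | 0 | 0 | 0 | 1 | 1 | 1 | 1
  i=2: 0 | 0 | 0 | 0 | 0 | 1 | 1 | 2 | 2
  i=3: 0 | 0 | 1 | 1 | 1 | 2 | 2 | 3 | 3
  i=4: 1 | 1 | 2 | 2 | 2 | 3 | 3 | 4 | 4
  i=5: 1 | 1 | 2 | 2 | 2 | 3 | 4 | 5 | 5
  i=6: 1 | 1 | 2 | 3 | 3 | 4 | 5 | 6 | 6
  i=7: 1 | 1 | 2 | 3 | 4 | 5 | 6 | 7 | 7
  i=8: 1 | 2 | 3 | 4 | 5 | 6 | 7 | 8 | 8
  i=9: 1 | 2 | 3 | 4 | 5 | 6 | 7 | 8 | 9

second differences of R give the permutation w = (6, 8, 3, 1, 7, 4, 5, 2, 9).

ℓ(w)=18; the 5 essential cells (i,j,r):

[(2, 5, 0), (2, 7, 1), (3, 2, 0), (5, 5, 2), (7, 2, 1)]


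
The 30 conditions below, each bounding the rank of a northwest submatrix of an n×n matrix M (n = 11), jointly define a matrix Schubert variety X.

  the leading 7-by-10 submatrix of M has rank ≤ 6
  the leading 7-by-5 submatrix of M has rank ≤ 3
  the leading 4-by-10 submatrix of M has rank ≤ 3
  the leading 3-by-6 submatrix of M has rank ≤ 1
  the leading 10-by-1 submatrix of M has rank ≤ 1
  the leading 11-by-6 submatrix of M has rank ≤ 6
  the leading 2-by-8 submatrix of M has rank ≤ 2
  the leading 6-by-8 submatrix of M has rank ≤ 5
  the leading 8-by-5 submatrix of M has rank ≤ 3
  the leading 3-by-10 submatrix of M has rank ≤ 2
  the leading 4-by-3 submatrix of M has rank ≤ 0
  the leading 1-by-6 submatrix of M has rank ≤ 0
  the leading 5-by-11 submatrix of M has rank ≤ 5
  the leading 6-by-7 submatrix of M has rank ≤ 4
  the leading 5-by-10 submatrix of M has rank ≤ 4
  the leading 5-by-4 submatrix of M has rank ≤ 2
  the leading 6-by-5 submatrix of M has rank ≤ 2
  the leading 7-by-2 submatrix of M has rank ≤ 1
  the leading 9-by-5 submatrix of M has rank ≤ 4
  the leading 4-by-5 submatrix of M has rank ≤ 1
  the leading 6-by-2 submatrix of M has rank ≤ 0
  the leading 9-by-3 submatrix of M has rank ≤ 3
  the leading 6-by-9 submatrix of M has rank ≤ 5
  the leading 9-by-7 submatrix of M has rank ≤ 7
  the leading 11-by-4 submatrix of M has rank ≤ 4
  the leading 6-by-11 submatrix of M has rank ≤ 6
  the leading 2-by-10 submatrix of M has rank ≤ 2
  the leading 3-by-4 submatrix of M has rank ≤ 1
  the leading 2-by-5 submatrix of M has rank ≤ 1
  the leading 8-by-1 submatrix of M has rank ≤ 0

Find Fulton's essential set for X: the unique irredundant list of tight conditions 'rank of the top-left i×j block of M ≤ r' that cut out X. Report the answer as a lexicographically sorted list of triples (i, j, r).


Rank table r_w(11×11) implied by the 30 constraints:

  i=1: 0  0  0  0  0  0  1  1  1  1  1
  i=2: 0  0  0  1  1  1  2  2  2  2  2
  i=3: 0  0  0  1  1  1  2  2  2  2  3
  i=4: 0  0  0  1  1  2  3  3  3  3  4
  i=5: 0  0  1  2  2  3  4  4  4  4  5
  i=6: 0  0  1  2  2  3  4  5  5  5  6
  i=7: 0  1  2  3  3  4  5  6  6  6  7
  i=8: 0  1  2  3  3  4  5  6  7  7  8
  i=9: 1  2  3  4  4  5  6  7  8  8  9
  i=10: 1  2  3  4  5  6  7  8  9  9  10
  i=11: 1  2  3  4  5  6  7  8  9  10  11

hence w(1..11) = (7, 4, 11, 6, 3, 8, 2, 9, 1, 5, 10).

9 SE-corners of the 29-cell Rothe diagram give Ess(w):

[(1, 6, 0), (3, 6, 1), (3, 10, 2), (4, 3, 0), (4, 5, 1), (6, 2, 0), (6, 5, 2), (8, 1, 0), (8, 5, 3)]


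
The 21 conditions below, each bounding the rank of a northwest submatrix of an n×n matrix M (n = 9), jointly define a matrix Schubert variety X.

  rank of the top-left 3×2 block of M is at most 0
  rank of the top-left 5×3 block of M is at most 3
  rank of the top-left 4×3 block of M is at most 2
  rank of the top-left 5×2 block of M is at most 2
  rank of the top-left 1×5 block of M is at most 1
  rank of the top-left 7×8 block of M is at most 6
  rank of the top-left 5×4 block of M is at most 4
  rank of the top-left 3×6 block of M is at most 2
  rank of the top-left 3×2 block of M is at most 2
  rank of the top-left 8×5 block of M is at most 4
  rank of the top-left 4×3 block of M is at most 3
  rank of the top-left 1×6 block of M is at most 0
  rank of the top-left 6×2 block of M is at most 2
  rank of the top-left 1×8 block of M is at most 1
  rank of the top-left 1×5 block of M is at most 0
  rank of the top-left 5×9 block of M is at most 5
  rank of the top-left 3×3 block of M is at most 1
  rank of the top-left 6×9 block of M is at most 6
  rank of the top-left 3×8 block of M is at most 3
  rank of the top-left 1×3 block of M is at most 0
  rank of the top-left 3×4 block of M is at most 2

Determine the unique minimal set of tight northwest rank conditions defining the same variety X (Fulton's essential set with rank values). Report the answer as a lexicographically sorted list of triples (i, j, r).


Propagating the 21 rank bounds to every northwest block:

  0 | 0 | 0 | 0 | 0 | 0 | 1 | 1 | 1
  0 | 0 | 1 | 1 | 1 | 1 | 2 | 2 | 2
  0 | 0 | 1 | 2 | 2 | 2 | 3 | 3 | 3
  1 | 1 | 2 | 3 | 3 | 3 | 4 | 4 | 4
  1 | 2 | 3 | 4 | 4 | 4 | 5 | 5 | 5
  1 | 2 | 3 | 4 | 4 | 5 | 6 | 6 | 6
  1 | 2 | 3 | 4 | 4 | 5 | 6 | 6 | 7
  1 | 2 | 3 | 4 | 4 | 5 | 6 | 7 | 8
  1 | 2 | 3 | 4 | 5 | 6 | 7 | 8 | 9

hence w(1..9) = (7, 3, 4, 1, 2, 6, 9, 8, 5).

4 SE-corners of the 14-cell Rothe diagram give Ess(w):

[(1, 6, 0), (3, 2, 0), (7, 8, 6), (8, 5, 4)]


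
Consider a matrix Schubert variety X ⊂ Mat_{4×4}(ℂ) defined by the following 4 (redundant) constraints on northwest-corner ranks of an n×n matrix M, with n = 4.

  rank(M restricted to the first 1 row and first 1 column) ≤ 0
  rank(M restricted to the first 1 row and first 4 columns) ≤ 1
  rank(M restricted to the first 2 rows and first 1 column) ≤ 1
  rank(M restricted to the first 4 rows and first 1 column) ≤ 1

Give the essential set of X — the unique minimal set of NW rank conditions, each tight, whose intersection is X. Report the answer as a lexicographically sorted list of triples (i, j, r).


Reconstructing r_w from the 4 given conditions:

  i=1: 0 | 1 | 1 | 1
  i=2: 1 | 2 | 2 | 2
  i=3: 1 | 2 | 3 | 3
  i=4: 1 | 2 | 3 | 4

giving w = (2, 1, 3, 4) via Δ²R.

Rothe diagram D(w) (1 cell), 1 SE-corner (essential condition):

[(1, 1, 0)]


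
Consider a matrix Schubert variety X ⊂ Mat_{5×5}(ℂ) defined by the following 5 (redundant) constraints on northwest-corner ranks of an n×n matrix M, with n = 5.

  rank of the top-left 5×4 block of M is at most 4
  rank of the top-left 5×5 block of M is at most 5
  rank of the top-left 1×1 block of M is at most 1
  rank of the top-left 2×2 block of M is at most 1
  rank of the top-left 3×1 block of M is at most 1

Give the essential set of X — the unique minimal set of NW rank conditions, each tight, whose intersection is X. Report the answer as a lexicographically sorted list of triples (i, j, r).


Propagating the 5 rank bounds to every northwest block:

  R[1]: 1  1  1  1  1
  R[2]: 1  1  2  2  2
  R[3]: 1  2  3  3  3
  R[4]: 1  2  3  4  4
  R[5]: 1  2  3  4  5

hence w(1..5) = (1, 3, 2, 4, 5).

Fulton essential set (the sole Rothe cell):

[(2, 2, 1)]


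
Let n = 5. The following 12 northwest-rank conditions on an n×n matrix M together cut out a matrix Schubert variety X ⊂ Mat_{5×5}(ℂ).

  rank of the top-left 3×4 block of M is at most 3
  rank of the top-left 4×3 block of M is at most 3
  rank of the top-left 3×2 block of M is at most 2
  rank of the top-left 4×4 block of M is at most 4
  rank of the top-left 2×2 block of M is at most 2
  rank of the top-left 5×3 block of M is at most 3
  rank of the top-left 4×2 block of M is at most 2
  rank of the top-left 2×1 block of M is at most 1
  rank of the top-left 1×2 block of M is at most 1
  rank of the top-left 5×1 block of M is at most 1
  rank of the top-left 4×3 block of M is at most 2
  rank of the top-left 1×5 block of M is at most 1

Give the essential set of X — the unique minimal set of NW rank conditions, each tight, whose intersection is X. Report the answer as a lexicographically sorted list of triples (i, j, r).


Computing R[i][j] = min implied NW-rank bound (n=5, 12 conditions):

  i=1: 1, 1, 1, 1, 1
  i=2: 1, 2, 2, 2, 2
  i=3: 1, 2, 2, 3, 3
  i=4: 1, 2, 2, 3, 4
  i=5: 1, 2, 3, 4, 5

reading off 1-entries of Δ²R: w = (1, 2, 4, 5, 3).

Rothe diagram D(w) (2 cells), 1 SE-corner (essential condition):

[(4, 3, 2)]


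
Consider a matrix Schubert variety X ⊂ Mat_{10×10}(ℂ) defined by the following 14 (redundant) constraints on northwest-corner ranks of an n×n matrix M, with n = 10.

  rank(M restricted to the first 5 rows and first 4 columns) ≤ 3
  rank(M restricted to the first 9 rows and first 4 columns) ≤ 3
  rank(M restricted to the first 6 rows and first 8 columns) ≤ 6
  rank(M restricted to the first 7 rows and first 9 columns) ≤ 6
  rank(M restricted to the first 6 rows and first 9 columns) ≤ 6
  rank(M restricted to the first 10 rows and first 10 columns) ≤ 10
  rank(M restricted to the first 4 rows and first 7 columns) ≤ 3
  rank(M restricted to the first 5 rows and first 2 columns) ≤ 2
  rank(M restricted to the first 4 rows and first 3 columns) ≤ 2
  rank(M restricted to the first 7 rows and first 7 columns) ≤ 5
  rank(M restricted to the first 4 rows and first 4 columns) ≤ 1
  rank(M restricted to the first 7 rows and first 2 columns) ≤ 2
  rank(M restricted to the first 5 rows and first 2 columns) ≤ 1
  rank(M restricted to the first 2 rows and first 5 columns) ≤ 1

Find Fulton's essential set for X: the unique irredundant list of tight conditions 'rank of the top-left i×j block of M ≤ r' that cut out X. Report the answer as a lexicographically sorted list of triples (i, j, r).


Propagating the 14 rank bounds to every northwest block:

  1 1 1 1 1 1 1 1 1 1
  1 1 1 1 1 2 2 2 2 2
  1 1 1 1 2 3 3 3 3 3
  1 1 1 1 2 3 3 4 4 4
  1 1 2 2 3 4 4 5 5 5
  1 2 3 3 4 5 5 6 6 6
  1 2 3 3 4 5 5 6 6 7
  1 2 3 3 4 5 6 7 7 8
  1 2 3 3 4 5 6 7 8 9
  1 2 3 4 5 6 7 8 9 10

second differences of R give the permutation w = (1, 6, 5, 8, 3, 2, 10, 7, 9, 4).

Fulton essential set (7 of the 17 Rothe cells):

[(2, 5, 1), (4, 4, 1), (4, 7, 3), (5, 2, 1), (7, 7, 5), (7, 9, 6), (9, 4, 3)]


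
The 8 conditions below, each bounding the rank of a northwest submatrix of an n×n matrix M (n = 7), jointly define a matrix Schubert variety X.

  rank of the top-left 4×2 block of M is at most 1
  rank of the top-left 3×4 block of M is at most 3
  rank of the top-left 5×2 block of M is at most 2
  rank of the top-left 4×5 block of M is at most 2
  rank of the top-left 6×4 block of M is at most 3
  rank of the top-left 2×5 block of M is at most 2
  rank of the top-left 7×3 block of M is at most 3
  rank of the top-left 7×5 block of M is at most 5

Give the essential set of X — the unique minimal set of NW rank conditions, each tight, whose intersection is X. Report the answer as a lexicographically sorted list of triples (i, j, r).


Recovering R(i,j) via the rank-extension bound from the 8 conditions:

  row 1: 1 1 1 1 1 1 1
  row 2: 1 1 2 2 2 2 2
  row 3: 1 1 2 2 2 3 3
  row 4: 1 1 2 2 2 3 4
  row 5: 1 2 3 3 3 4 5
  row 6: 1 2 3 3 4 5 6
  row 7: 1 2 3 4 5 6 7

hence w(1..7) = (1, 3, 6, 7, 2, 5, 4).

D(w) has 8 cells with 3 SE-corners; essential set:

[(4, 2, 1), (4, 5, 2), (6, 4, 3)]


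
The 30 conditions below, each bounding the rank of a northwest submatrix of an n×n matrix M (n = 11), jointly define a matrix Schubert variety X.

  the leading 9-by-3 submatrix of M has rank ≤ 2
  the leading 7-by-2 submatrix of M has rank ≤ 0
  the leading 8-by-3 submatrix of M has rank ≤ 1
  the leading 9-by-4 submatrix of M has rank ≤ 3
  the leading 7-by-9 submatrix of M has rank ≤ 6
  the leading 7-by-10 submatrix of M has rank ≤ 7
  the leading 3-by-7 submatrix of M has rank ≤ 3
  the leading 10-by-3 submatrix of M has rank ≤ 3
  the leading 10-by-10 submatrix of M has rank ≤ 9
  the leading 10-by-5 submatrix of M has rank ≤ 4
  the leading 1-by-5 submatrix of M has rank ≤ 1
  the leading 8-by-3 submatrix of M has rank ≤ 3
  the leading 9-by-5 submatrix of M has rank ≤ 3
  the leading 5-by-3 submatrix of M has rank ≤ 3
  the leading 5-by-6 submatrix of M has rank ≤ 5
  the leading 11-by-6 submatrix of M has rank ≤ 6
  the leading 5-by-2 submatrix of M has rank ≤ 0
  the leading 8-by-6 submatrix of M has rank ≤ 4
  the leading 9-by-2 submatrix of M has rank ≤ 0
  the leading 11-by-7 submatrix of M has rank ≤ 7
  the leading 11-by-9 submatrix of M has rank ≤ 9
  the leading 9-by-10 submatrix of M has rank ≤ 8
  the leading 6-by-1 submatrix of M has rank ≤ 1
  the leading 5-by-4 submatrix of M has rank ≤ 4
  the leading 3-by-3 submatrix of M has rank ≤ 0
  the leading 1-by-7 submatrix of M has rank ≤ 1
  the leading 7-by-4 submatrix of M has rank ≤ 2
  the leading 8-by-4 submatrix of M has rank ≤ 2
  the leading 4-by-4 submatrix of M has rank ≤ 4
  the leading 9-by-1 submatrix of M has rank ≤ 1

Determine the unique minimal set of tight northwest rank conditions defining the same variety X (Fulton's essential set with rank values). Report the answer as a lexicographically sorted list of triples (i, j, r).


Reconstructing r_w from the 30 given conditions:

  R[1]: 0, 0, 0, 1, 1, 1, 1, 1, 1, 1, 1
  R[2]: 0, 0, 0, 1, 2, 2, 2, 2, 2, 2, 2
  R[3]: 0, 0, 0, 1, 2, 3, 3, 3, 3, 3, 3
  R[4]: 0, 0, 1, 2, 3, 4, 4, 4, 4, 4, 4
  R[5]: 0, 0, 1, 2, 3, 4, 5, 5, 5, 5, 5
  R[6]: 0, 0, 1, 2, 3, 4, 5, 6, 6, 6, 6
  R[7]: 0, 0, 1, 2, 3, 4, 5, 6, 6, 7, 7
  R[8]: 0, 0, 1, 2, 3, 4, 5, 6, 7, 8, 8
  R[9]: 0, 0, 1, 2, 3, 4, 5, 6, 7, 8, 9
  R[10]: 1, 1, 2, 3, 4, 5, 6, 7, 8, 9, 10
  R[11]: 1, 2, 3, 4, 5, 6, 7, 8, 9, 10, 11

so w = (4, 5, 6, 3, 7, 8, 10, 9, 11, 1, 2).

ℓ(w)=22; the 3 essential cells (i,j,r):

[(3, 3, 0), (7, 9, 6), (9, 2, 0)]
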